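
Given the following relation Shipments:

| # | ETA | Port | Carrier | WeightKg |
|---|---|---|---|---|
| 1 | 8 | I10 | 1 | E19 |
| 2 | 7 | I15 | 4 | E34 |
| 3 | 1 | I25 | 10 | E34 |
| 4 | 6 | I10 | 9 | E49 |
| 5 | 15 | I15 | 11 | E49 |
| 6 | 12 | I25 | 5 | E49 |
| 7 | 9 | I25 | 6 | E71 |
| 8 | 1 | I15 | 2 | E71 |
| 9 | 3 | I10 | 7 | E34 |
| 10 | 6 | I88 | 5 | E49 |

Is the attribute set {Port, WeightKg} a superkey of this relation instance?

All 10 rows have distinct {Port, WeightKg} values, so {Port, WeightKg} → (all attributes) holds and {Port, WeightKg} is a superkey.

Yes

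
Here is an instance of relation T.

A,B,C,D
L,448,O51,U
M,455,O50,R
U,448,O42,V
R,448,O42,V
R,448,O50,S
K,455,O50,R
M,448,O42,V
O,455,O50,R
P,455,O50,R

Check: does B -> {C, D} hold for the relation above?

No

B=448: 5 rows → {C,D} takes values {(O51, U), (O42, V), (O50, S)} — violation
B=455: 4 rows → {C,D} = (O50, R), (O50, R), (O50, R), (O50, R) ✓
Two rows agree on B but differ on {C, D}, so B -> {C, D} does not hold.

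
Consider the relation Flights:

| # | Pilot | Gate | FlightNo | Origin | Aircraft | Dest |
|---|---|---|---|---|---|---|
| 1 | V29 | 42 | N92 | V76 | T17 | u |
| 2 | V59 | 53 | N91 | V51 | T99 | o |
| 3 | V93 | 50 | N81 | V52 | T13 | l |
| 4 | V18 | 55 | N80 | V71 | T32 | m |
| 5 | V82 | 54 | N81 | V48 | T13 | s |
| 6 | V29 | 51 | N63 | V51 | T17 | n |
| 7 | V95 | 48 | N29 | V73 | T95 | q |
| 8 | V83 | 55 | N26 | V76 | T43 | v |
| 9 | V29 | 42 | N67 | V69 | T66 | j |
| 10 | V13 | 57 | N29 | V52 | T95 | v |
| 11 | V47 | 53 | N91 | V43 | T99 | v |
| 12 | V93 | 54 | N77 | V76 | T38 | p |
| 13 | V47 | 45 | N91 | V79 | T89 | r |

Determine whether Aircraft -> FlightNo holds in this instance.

Aircraft=T17: rows 1, 6 → FlightNo takes values {N92, N63} — violation
Aircraft=T99: rows 2, 11 → FlightNo = N91, N91 ✓
Aircraft=T13: rows 3, 5 → FlightNo = N81, N81 ✓
Aircraft=T32: row 4 → FlightNo = N80 ✓
Aircraft=T95: rows 7, 10 → FlightNo = N29, N29 ✓
Aircraft=T43: row 8 → FlightNo = N26 ✓
Aircraft=T66: row 9 → FlightNo = N67 ✓
Aircraft=T38: row 12 → FlightNo = N77 ✓
Aircraft=T89: row 13 → FlightNo = N91 ✓
Two rows agree on Aircraft but differ on FlightNo, so Aircraft -> FlightNo does not hold.

No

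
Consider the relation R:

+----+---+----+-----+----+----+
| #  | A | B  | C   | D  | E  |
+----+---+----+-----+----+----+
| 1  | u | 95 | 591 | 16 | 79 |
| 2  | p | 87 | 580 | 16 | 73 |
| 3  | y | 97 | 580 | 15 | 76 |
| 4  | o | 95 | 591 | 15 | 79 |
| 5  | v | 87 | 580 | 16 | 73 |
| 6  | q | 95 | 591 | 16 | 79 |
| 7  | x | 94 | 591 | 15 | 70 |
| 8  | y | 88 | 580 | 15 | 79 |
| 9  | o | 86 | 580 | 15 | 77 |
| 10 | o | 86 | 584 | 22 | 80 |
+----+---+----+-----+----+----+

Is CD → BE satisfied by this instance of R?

(C=591, D=16): rows 1, 6 → {B,E} = (95, 79), (95, 79) ✓
(C=580, D=16): rows 2, 5 → {B,E} = (87, 73), (87, 73) ✓
(C=580, D=15): rows 3, 8, 9 → {B,E} takes values {(97, 76), (88, 79), (86, 77)} — violation
(C=591, D=15): rows 4, 7 → {B,E} takes values {(95, 79), (94, 70)} — violation
(C=584, D=22): row 10 → {B,E} = (86, 80) ✓
Two rows agree on CD but differ on BE, so CD → BE does not hold.

No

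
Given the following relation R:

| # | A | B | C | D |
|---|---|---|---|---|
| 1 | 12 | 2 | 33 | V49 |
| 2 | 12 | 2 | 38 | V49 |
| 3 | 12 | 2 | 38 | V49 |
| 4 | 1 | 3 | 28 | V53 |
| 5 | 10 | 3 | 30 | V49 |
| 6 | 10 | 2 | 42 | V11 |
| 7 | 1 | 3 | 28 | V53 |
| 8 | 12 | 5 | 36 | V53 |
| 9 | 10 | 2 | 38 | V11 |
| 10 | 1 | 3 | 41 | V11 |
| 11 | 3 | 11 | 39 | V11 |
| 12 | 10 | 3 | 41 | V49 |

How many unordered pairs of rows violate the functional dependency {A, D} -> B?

0

(A=12, D=V49): all 3 rows agree on B — 0 pairs.
(A=1, D=V53): all 2 rows agree on B — 0 pairs.
(A=10, D=V49): all 2 rows agree on B — 0 pairs.
(A=10, D=V11): all 2 rows agree on B — 0 pairs.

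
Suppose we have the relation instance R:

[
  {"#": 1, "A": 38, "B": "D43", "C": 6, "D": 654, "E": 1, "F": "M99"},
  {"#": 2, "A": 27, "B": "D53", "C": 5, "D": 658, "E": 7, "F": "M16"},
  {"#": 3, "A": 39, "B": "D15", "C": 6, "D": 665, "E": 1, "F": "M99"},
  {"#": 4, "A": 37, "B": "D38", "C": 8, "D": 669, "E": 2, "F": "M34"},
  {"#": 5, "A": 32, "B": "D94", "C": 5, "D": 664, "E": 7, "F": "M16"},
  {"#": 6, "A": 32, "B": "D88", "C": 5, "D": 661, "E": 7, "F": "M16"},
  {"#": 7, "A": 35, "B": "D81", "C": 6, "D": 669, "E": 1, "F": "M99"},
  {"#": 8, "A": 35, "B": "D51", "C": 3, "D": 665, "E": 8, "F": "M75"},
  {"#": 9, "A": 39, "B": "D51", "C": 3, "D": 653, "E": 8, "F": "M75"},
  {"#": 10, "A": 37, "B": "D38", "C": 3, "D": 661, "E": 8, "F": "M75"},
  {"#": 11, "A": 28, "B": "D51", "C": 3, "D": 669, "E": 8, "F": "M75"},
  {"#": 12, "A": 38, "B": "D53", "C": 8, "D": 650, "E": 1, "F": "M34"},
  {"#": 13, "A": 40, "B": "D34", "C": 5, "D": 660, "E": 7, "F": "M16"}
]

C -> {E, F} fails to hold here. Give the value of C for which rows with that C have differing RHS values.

8

C=6: rows 1, 3, 7 → {E,F} = (1, M99), (1, M99), (1, M99) ✓
C=5: rows 2, 5, 6, 13 → {E,F} = (7, M16), (7, M16), (7, M16), (7, M16) ✓
C=8: rows 4, 12 → {E,F} takes values {(2, M34), (1, M34)} — violation
C=3: rows 8, 9, 10, 11 → {E,F} = (8, M75), (8, M75), (8, M75), (8, M75) ✓
The only C value with inconsistent RHS is C=8.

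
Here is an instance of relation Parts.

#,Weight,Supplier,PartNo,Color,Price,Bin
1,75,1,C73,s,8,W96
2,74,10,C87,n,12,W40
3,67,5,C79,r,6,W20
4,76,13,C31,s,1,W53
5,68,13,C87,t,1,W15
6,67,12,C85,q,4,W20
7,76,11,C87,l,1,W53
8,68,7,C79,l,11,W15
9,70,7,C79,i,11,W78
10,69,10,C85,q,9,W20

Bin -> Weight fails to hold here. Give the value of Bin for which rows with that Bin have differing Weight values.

Bin=W96: row 1 → Weight = 75 ✓
Bin=W40: row 2 → Weight = 74 ✓
Bin=W20: rows 3, 6, 10 → Weight takes values {67, 69} — violation
Bin=W53: rows 4, 7 → Weight = 76, 76 ✓
Bin=W15: rows 5, 8 → Weight = 68, 68 ✓
Bin=W78: row 9 → Weight = 70 ✓
The only Bin value with inconsistent Weight is Bin=W20.

W20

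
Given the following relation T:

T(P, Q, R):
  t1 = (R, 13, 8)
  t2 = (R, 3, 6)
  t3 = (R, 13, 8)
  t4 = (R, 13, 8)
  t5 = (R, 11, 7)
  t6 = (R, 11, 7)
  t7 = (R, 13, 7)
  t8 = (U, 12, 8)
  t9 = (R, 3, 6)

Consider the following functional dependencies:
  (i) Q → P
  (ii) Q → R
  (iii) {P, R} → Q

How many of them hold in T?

1

(i) Q → P: every LHS value maps to a single RHS value — holds.
(ii) Q → R: Q=13: rows 1, 3, 4, 7 → R takes values {8, 7} — violation — fails.
(iii) {P, R} → Q: (P=R, R=7): rows 5, 6, 7 → Q takes values {11, 13} — violation — fails.
1 of the 3 dependencies holds.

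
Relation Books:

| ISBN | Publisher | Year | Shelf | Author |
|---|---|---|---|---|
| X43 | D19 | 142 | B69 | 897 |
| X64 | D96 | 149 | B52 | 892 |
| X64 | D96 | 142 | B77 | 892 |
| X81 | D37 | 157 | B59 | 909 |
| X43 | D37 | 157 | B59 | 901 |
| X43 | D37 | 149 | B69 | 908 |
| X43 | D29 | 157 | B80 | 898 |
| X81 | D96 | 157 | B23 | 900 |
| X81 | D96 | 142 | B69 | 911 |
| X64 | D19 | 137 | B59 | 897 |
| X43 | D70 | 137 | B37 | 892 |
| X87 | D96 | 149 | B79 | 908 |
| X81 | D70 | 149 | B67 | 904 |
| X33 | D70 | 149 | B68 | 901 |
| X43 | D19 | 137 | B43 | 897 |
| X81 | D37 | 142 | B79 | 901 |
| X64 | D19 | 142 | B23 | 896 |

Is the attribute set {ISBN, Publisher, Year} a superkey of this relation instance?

All 17 rows have distinct {ISBN, Publisher, Year} values, so {ISBN, Publisher, Year} → (all attributes) holds and {ISBN, Publisher, Year} is a superkey.

Yes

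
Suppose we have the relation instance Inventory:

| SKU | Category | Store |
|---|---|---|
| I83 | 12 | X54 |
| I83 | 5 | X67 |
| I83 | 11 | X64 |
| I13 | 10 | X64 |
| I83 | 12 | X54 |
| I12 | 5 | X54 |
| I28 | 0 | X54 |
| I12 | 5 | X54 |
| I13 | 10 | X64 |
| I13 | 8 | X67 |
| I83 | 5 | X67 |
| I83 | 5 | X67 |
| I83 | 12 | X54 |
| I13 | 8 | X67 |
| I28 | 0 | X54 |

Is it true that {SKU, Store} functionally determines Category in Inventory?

Yes

(SKU=I83, Store=X54): 3 rows → Category = 12, 12, 12 ✓
(SKU=I83, Store=X67): 3 rows → Category = 5, 5, 5 ✓
(SKU=I83, Store=X64): 1 row → Category = 11 ✓
(SKU=I13, Store=X64): 2 rows → Category = 10, 10 ✓
(SKU=I12, Store=X54): 2 rows → Category = 5, 5 ✓
(SKU=I28, Store=X54): 2 rows → Category = 0, 0 ✓
(SKU=I13, Store=X67): 2 rows → Category = 8, 8 ✓
Every {SKU, Store} value is associated with a single Category value, so {SKU, Store} → Category holds.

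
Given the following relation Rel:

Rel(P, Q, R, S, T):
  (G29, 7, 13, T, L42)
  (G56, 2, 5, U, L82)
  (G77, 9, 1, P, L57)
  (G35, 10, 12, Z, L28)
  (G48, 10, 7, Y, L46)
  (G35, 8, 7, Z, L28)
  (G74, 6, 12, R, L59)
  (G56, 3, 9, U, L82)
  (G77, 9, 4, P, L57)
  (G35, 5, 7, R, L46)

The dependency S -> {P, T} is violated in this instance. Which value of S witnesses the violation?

R

S=T: 1 row → {P,T} = (G29, L42) ✓
S=U: 2 rows → {P,T} = (G56, L82), (G56, L82) ✓
S=P: 2 rows → {P,T} = (G77, L57), (G77, L57) ✓
S=Z: 2 rows → {P,T} = (G35, L28), (G35, L28) ✓
S=Y: 1 row → {P,T} = (G48, L46) ✓
S=R: 2 rows → {P,T} takes values {(G74, L59), (G35, L46)} — violation
The only S value with inconsistent RHS is S=R.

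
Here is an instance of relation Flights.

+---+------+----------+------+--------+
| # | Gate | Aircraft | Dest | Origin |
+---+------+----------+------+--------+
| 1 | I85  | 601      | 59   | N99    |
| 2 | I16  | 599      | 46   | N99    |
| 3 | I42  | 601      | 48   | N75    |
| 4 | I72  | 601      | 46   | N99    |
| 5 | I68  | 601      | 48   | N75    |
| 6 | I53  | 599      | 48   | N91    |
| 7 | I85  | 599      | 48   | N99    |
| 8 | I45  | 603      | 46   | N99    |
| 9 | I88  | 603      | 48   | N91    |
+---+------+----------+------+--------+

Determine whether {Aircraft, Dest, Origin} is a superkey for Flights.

Rows 3 and 5 have the same {Aircraft, Dest, Origin} value (Aircraft=601, Dest=48, Origin=N75) but are distinct tuples, so {Aircraft, Dest, Origin} does not determine every attribute — not a superkey.

No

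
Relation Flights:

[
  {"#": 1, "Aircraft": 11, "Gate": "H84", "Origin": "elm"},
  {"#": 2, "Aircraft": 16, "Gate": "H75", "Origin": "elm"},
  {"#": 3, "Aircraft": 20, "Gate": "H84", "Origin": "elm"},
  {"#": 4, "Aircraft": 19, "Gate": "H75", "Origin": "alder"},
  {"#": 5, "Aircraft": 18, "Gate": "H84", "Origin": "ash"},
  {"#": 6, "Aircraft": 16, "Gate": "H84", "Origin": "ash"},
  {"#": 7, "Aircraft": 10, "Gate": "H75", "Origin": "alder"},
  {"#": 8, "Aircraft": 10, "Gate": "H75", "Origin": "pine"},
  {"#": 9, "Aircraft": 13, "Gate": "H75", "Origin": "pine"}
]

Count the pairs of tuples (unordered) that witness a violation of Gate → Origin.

Gate=H84: violating pairs (1,5), (1,6), (3,5), (3,6) — 4 pairs.
Gate=H75: violating pairs (2,4), (2,7), (2,8), (2,9), (4,8), (4,9), (7,8), (7,9) — 8 pairs.

12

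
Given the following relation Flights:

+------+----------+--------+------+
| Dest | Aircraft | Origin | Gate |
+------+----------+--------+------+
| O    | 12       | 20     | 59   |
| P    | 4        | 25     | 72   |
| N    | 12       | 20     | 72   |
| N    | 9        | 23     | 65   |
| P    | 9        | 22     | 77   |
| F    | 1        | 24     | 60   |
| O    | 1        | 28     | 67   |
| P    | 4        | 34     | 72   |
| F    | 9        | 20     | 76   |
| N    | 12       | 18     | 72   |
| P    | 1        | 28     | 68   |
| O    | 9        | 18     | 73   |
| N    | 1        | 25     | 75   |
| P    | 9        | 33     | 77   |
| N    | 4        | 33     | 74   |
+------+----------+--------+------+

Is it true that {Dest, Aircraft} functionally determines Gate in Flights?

(Dest=O, Aircraft=12): 1 row → Gate = 59 ✓
(Dest=P, Aircraft=4): 2 rows → Gate = 72, 72 ✓
(Dest=N, Aircraft=12): 2 rows → Gate = 72, 72 ✓
(Dest=N, Aircraft=9): 1 row → Gate = 65 ✓
(Dest=P, Aircraft=9): 2 rows → Gate = 77, 77 ✓
(Dest=F, Aircraft=1): 1 row → Gate = 60 ✓
(Dest=O, Aircraft=1): 1 row → Gate = 67 ✓
(Dest=F, Aircraft=9): 1 row → Gate = 76 ✓
(Dest=P, Aircraft=1): 1 row → Gate = 68 ✓
(Dest=O, Aircraft=9): 1 row → Gate = 73 ✓
(Dest=N, Aircraft=1): 1 row → Gate = 75 ✓
(Dest=N, Aircraft=4): 1 row → Gate = 74 ✓
Every {Dest, Aircraft} value is associated with a single Gate value, so {Dest, Aircraft} → Gate holds.

Yes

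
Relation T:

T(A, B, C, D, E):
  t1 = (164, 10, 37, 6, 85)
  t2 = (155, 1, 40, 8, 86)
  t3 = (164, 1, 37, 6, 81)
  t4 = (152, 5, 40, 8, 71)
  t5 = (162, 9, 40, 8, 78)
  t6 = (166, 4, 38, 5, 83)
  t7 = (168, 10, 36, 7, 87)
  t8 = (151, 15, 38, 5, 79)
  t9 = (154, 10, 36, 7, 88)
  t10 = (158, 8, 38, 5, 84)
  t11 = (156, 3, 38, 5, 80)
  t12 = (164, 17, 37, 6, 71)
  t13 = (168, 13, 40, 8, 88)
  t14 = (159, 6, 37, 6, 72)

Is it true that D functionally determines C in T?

D=6: rows 1, 3, 12, 14 → C = 37, 37, 37, 37 ✓
D=8: rows 2, 4, 5, 13 → C = 40, 40, 40, 40 ✓
D=5: rows 6, 8, 10, 11 → C = 38, 38, 38, 38 ✓
D=7: rows 7, 9 → C = 36, 36 ✓
Every D value is associated with a single C value, so D → C holds.

Yes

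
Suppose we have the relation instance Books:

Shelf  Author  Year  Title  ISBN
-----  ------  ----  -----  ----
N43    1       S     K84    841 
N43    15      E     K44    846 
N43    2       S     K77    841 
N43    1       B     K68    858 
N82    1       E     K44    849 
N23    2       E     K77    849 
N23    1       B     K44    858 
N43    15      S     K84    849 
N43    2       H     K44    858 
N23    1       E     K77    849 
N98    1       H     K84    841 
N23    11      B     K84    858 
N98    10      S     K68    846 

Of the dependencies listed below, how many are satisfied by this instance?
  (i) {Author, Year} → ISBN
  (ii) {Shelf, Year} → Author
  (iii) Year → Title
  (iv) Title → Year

(i) {Author, Year} → ISBN: every LHS value maps to a single RHS value — holds.
(ii) {Shelf, Year} → Author: (Shelf=N43, Year=S): 3 rows → Author takes values {1, 2, 15} — violation; (Shelf=N23, Year=E): 2 rows → Author takes values {2, 1} — violation; (Shelf=N23, Year=B): 2 rows → Author takes values {1, 11} — violation — fails.
(iii) Year → Title: Year=S: 4 rows → Title takes values {K84, K77, K68} — violation; Year=E: 4 rows → Title takes values {K44, K77} — violation; Year=B: 3 rows → Title takes values {K68, K44, K84} — violation; Year=H: 2 rows → Title takes values {K44, K84} — violation — fails.
(iv) Title → Year: Title=K84: 4 rows → Year takes values {S, H, B} — violation; Title=K44: 4 rows → Year takes values {E, B, H} — violation; Title=K77: 3 rows → Year takes values {S, E} — violation; Title=K68: 2 rows → Year takes values {B, S} — violation — fails.
1 of the 4 dependencies holds.

1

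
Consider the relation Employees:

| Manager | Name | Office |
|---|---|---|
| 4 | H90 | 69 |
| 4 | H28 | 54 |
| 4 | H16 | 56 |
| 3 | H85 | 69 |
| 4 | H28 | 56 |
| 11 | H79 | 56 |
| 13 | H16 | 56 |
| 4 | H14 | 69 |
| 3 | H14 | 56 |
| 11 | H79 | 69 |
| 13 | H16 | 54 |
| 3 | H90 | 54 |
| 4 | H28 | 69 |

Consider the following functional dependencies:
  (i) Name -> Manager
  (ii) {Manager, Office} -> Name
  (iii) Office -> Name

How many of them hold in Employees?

(i) Name -> Manager: Name=H90: 2 rows → Manager takes values {4, 3} — violation; Name=H16: 3 rows → Manager takes values {4, 13} — violation; Name=H14: 2 rows → Manager takes values {4, 3} — violation — fails.
(ii) {Manager, Office} -> Name: (Manager=4, Office=69): 3 rows → Name takes values {H90, H14, H28} — violation; (Manager=4, Office=56): 2 rows → Name takes values {H16, H28} — violation — fails.
(iii) Office -> Name: Office=69: 5 rows → Name takes values {H90, H85, H14, H79, H28} — violation; Office=54: 3 rows → Name takes values {H28, H16, H90} — violation; Office=56: 5 rows → Name takes values {H16, H28, H79, H14} — violation — fails.
None of the 3 dependencies hold.

0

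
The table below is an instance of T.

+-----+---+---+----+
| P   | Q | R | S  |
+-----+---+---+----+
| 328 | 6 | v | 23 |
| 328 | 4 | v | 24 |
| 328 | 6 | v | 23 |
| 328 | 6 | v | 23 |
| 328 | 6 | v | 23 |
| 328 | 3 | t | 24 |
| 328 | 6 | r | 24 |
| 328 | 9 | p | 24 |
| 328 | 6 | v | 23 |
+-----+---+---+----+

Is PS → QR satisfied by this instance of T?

(P=328, S=23): 5 rows → {Q,R} = (6, v), (6, v), (6, v), (6, v), (6, v) ✓
(P=328, S=24): 4 rows → {Q,R} takes values {(4, v), (3, t), (6, r), (9, p)} — violation
Two rows agree on PS but differ on QR, so PS → QR does not hold.

No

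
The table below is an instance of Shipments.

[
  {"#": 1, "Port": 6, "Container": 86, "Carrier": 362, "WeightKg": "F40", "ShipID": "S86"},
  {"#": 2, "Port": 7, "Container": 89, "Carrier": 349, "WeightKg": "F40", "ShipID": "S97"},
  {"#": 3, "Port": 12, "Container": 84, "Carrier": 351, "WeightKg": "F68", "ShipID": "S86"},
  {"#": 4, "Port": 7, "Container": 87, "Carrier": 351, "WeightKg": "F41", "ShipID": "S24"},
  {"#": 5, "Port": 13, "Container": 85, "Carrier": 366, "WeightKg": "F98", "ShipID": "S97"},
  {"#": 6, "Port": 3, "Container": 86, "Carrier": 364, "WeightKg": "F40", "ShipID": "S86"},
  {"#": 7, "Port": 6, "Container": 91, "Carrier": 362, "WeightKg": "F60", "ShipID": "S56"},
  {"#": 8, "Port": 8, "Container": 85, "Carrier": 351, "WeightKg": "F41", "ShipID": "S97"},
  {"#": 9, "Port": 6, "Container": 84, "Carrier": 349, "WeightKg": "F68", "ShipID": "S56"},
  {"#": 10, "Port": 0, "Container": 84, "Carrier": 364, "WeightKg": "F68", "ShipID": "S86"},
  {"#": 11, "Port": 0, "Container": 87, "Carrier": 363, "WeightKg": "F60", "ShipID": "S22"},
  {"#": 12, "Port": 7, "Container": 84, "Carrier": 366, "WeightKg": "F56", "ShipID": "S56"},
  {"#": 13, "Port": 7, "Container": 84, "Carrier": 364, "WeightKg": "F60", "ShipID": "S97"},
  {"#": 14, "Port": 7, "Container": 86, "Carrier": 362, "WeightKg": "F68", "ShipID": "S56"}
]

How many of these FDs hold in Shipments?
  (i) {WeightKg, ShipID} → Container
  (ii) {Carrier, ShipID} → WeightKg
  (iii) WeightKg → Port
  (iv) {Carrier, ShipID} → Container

(i) {WeightKg, ShipID} → Container: (WeightKg=F68, ShipID=S56): rows 9, 14 → Container takes values {84, 86} — violation — fails.
(ii) {Carrier, ShipID} → WeightKg: (Carrier=364, ShipID=S86): rows 6, 10 → WeightKg takes values {F40, F68} — violation; (Carrier=362, ShipID=S56): rows 7, 14 → WeightKg takes values {F60, F68} — violation — fails.
(iii) WeightKg → Port: WeightKg=F40: rows 1, 2, 6 → Port takes values {6, 7, 3} — violation; WeightKg=F68: rows 3, 9, 10, 14 → Port takes values {12, 6, 0, 7} — violation; WeightKg=F41: rows 4, 8 → Port takes values {7, 8} — violation; WeightKg=F60: rows 7, 11, 13 → Port takes values {6, 0, 7} — violation — fails.
(iv) {Carrier, ShipID} → Container: (Carrier=364, ShipID=S86): rows 6, 10 → Container takes values {86, 84} — violation; (Carrier=362, ShipID=S56): rows 7, 14 → Container takes values {91, 86} — violation — fails.
None of the 4 dependencies hold.

0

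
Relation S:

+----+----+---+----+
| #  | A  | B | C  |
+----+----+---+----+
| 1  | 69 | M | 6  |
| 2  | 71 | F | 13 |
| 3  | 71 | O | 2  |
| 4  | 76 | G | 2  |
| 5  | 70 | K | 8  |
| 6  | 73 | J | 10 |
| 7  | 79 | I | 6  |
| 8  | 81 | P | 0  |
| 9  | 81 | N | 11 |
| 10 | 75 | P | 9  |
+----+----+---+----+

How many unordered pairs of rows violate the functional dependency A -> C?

2

A=71: violating pairs (2,3) — 1 pair.
A=81: violating pairs (8,9) — 1 pair.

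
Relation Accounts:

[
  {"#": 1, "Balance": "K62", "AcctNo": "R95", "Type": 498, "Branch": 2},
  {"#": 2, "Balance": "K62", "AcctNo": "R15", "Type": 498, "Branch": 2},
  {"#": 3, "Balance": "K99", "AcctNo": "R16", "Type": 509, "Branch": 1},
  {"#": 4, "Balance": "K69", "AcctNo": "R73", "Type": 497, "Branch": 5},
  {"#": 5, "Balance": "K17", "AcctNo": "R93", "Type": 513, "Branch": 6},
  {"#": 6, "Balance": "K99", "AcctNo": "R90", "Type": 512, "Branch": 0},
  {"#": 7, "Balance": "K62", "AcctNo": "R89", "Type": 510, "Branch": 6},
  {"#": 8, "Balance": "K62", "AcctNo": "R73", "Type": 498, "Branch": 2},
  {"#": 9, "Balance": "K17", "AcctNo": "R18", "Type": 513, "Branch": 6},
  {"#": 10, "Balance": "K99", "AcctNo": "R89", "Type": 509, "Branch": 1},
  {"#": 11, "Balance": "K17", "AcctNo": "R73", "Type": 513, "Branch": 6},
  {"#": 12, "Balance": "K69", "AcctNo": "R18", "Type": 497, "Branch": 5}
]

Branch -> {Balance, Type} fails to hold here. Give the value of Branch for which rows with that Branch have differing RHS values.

Branch=2: rows 1, 2, 8 → {Balance,Type} = (K62, 498), (K62, 498), (K62, 498) ✓
Branch=1: rows 3, 10 → {Balance,Type} = (K99, 509), (K99, 509) ✓
Branch=5: rows 4, 12 → {Balance,Type} = (K69, 497), (K69, 497) ✓
Branch=6: rows 5, 7, 9, 11 → {Balance,Type} takes values {(K17, 513), (K62, 510)} — violation
Branch=0: row 6 → {Balance,Type} = (K99, 512) ✓
The only Branch value with inconsistent RHS is Branch=6.

6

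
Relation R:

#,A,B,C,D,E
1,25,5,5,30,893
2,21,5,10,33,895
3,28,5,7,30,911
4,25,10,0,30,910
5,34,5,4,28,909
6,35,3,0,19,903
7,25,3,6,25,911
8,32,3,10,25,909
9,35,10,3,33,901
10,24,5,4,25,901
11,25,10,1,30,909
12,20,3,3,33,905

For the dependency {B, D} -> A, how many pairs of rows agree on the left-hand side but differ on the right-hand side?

2

(B=5, D=30): violating pairs (1,3) — 1 pair.
(B=10, D=30): all 2 rows agree on A — 0 pairs.
(B=3, D=25): violating pairs (7,8) — 1 pair.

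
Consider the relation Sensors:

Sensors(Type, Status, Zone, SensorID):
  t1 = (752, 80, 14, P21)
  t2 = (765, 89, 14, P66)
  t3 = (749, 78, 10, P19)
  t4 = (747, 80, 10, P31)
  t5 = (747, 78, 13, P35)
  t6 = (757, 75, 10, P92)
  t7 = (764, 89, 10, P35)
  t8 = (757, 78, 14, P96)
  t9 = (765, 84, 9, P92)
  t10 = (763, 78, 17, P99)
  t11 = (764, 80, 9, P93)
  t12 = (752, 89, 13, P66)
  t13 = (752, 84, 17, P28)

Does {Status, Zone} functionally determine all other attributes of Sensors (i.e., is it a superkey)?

All 13 rows have distinct {Status, Zone} values, so {Status, Zone} → (all attributes) holds and {Status, Zone} is a superkey.

Yes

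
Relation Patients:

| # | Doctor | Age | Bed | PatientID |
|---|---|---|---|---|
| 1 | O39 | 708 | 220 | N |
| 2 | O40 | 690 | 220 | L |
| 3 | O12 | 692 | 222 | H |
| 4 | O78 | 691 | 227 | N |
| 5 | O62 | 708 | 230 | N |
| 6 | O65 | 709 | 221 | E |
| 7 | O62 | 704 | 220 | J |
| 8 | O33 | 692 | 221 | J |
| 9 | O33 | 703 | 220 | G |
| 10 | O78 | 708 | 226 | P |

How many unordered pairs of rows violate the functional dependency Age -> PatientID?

Age=708: violating pairs (1,10), (5,10) — 2 pairs.
Age=692: violating pairs (3,8) — 1 pair.

3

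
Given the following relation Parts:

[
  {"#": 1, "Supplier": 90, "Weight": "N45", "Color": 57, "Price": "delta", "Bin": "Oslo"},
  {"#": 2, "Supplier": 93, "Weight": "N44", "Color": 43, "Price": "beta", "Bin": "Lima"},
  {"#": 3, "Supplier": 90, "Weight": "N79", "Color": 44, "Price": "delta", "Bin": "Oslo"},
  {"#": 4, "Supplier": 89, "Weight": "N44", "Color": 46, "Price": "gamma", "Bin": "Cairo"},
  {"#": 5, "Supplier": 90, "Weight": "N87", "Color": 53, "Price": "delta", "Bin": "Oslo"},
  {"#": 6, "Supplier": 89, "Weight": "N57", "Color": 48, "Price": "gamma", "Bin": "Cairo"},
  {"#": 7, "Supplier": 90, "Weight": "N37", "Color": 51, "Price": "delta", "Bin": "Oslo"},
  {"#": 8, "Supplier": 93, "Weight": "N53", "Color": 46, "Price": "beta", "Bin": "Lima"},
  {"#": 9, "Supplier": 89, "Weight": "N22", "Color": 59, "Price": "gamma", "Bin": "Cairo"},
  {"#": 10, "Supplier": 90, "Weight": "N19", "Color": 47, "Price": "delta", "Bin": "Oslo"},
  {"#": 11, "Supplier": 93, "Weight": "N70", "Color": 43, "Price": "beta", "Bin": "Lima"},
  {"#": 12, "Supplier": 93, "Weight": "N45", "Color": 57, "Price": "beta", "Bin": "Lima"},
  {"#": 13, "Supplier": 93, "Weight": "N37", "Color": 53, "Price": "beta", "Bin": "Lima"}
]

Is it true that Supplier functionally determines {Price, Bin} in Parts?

Yes

Supplier=90: rows 1, 3, 5, 7, 10 → {Price,Bin} = (delta, Oslo), (delta, Oslo), (delta, Oslo), (delta, Oslo), (delta, Oslo) ✓
Supplier=93: rows 2, 8, 11, 12, 13 → {Price,Bin} = (beta, Lima), (beta, Lima), (beta, Lima), (beta, Lima), (beta, Lima) ✓
Supplier=89: rows 4, 6, 9 → {Price,Bin} = (gamma, Cairo), (gamma, Cairo), (gamma, Cairo) ✓
Every Supplier value is associated with a single {Price, Bin} value, so Supplier -> {Price, Bin} holds.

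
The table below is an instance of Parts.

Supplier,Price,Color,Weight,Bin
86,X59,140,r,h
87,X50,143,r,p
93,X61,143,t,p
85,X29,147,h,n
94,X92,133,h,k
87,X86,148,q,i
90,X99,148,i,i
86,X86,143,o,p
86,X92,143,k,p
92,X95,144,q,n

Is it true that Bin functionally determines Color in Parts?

No

Bin=h: 1 row → Color = 140 ✓
Bin=p: 4 rows → Color = 143, 143, 143, 143 ✓
Bin=n: 2 rows → Color takes values {147, 144} — violation
Bin=k: 1 row → Color = 133 ✓
Bin=i: 2 rows → Color = 148, 148 ✓
Two rows agree on Bin but differ on Color, so Bin → Color does not hold.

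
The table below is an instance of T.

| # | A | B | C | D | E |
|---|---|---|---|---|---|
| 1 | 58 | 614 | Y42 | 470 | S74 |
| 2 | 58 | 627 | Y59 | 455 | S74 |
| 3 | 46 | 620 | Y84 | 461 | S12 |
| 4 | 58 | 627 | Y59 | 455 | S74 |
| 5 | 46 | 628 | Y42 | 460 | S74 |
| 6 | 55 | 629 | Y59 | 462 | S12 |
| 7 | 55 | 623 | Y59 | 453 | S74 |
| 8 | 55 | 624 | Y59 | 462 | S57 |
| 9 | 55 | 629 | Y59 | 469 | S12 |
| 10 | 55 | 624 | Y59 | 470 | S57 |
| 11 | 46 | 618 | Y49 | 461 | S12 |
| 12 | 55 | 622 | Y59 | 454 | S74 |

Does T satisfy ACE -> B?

(A=58, C=Y42, E=S74): row 1 → B = 614 ✓
(A=58, C=Y59, E=S74): rows 2, 4 → B = 627, 627 ✓
(A=46, C=Y84, E=S12): row 3 → B = 620 ✓
(A=46, C=Y42, E=S74): row 5 → B = 628 ✓
(A=55, C=Y59, E=S12): rows 6, 9 → B = 629, 629 ✓
(A=55, C=Y59, E=S74): rows 7, 12 → B takes values {623, 622} — violation
(A=55, C=Y59, E=S57): rows 8, 10 → B = 624, 624 ✓
(A=46, C=Y49, E=S12): row 11 → B = 618 ✓
Two rows agree on ACE but differ on B, so ACE -> B does not hold.

No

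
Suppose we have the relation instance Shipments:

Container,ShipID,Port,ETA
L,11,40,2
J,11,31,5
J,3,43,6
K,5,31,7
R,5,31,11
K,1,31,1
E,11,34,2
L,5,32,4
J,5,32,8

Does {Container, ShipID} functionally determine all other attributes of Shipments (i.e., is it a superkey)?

Yes

All 9 rows have distinct {Container, ShipID} values, so {Container, ShipID} → (all attributes) holds and {Container, ShipID} is a superkey.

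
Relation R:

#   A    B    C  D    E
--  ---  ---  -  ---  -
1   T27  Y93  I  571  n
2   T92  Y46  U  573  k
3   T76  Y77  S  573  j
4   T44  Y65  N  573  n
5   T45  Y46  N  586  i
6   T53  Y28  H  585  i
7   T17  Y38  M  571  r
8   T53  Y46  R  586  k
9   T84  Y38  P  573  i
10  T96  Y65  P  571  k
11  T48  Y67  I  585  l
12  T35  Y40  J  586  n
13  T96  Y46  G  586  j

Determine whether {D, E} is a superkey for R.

Yes

All 13 rows have distinct {D, E} values, so {D, E} → (all attributes) holds and {D, E} is a superkey.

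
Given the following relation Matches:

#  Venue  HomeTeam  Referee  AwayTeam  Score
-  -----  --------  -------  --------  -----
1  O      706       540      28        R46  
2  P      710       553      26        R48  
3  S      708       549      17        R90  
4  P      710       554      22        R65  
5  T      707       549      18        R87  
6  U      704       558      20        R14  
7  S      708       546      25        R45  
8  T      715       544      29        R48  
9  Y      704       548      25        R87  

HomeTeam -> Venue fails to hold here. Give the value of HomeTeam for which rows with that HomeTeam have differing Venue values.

704

HomeTeam=706: row 1 → Venue = O ✓
HomeTeam=710: rows 2, 4 → Venue = P, P ✓
HomeTeam=708: rows 3, 7 → Venue = S, S ✓
HomeTeam=707: row 5 → Venue = T ✓
HomeTeam=704: rows 6, 9 → Venue takes values {U, Y} — violation
HomeTeam=715: row 8 → Venue = T ✓
The only HomeTeam value with inconsistent Venue is HomeTeam=704.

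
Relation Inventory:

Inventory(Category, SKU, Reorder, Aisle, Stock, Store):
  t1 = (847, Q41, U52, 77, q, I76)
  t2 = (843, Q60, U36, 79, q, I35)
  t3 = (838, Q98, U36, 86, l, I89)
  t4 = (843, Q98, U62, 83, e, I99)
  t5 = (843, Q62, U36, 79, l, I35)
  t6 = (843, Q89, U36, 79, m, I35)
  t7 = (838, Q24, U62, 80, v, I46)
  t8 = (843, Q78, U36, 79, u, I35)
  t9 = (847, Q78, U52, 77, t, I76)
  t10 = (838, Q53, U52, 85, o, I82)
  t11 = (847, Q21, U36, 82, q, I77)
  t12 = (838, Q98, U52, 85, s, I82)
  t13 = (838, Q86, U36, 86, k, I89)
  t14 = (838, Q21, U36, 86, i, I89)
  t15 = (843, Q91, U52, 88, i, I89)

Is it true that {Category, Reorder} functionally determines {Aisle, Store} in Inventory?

(Category=847, Reorder=U52): rows 1, 9 → {Aisle,Store} = (77, I76), (77, I76) ✓
(Category=843, Reorder=U36): rows 2, 5, 6, 8 → {Aisle,Store} = (79, I35), (79, I35), (79, I35), (79, I35) ✓
(Category=838, Reorder=U36): rows 3, 13, 14 → {Aisle,Store} = (86, I89), (86, I89), (86, I89) ✓
(Category=843, Reorder=U62): row 4 → {Aisle,Store} = (83, I99) ✓
(Category=838, Reorder=U62): row 7 → {Aisle,Store} = (80, I46) ✓
(Category=838, Reorder=U52): rows 10, 12 → {Aisle,Store} = (85, I82), (85, I82) ✓
(Category=847, Reorder=U36): row 11 → {Aisle,Store} = (82, I77) ✓
(Category=843, Reorder=U52): row 15 → {Aisle,Store} = (88, I89) ✓
Every {Category, Reorder} value is associated with a single {Aisle, Store} value, so {Category, Reorder} -> {Aisle, Store} holds.

Yes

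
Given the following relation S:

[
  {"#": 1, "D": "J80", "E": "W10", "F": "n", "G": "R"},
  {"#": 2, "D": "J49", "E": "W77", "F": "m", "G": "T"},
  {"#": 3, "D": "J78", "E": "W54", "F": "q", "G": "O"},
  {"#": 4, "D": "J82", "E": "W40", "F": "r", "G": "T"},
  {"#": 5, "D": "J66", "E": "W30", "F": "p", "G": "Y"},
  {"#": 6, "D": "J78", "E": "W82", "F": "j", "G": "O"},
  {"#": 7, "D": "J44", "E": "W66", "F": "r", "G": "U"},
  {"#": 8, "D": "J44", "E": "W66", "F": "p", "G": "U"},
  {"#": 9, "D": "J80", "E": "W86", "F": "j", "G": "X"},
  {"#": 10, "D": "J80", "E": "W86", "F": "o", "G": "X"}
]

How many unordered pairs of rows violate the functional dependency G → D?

1

G=T: violating pairs (2,4) — 1 pair.
G=O: all 2 rows agree on D — 0 pairs.
G=U: all 2 rows agree on D — 0 pairs.
G=X: all 2 rows agree on D — 0 pairs.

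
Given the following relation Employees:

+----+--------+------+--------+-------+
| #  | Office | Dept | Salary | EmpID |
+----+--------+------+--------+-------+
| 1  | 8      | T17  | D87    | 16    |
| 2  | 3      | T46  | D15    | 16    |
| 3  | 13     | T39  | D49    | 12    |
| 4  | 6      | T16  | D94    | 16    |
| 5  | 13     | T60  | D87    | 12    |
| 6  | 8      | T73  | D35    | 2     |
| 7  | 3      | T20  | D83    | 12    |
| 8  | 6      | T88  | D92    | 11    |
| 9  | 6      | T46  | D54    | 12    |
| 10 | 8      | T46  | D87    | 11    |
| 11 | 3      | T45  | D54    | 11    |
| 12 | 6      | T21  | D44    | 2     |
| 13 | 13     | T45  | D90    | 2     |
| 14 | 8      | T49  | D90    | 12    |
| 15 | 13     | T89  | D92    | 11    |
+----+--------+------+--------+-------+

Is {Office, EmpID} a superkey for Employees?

Rows 3 and 5 have the same {Office, EmpID} value (Office=13, EmpID=12) but are distinct tuples, so {Office, EmpID} does not determine every attribute — not a superkey.

No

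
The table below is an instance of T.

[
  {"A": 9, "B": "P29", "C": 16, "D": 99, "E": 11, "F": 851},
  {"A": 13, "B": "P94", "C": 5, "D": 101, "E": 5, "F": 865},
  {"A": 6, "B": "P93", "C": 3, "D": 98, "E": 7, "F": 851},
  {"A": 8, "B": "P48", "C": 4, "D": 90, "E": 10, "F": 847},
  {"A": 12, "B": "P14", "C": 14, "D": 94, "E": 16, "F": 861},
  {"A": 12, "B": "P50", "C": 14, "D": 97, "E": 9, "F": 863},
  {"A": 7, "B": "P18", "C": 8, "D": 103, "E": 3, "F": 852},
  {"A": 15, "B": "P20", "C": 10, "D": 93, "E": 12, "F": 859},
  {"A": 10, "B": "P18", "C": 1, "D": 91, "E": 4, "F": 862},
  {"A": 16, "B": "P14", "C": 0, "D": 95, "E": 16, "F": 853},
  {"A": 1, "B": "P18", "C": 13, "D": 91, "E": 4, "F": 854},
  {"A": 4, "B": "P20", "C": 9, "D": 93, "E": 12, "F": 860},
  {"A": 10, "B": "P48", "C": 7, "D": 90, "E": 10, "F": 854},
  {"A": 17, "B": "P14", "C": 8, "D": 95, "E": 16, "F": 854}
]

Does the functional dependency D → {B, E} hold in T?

Yes

D=99: 1 row → {B,E} = (P29, 11) ✓
D=101: 1 row → {B,E} = (P94, 5) ✓
D=98: 1 row → {B,E} = (P93, 7) ✓
D=90: 2 rows → {B,E} = (P48, 10), (P48, 10) ✓
D=94: 1 row → {B,E} = (P14, 16) ✓
D=97: 1 row → {B,E} = (P50, 9) ✓
D=103: 1 row → {B,E} = (P18, 3) ✓
D=93: 2 rows → {B,E} = (P20, 12), (P20, 12) ✓
D=91: 2 rows → {B,E} = (P18, 4), (P18, 4) ✓
D=95: 2 rows → {B,E} = (P14, 16), (P14, 16) ✓
Every D value is associated with a single {B, E} value, so D → {B, E} holds.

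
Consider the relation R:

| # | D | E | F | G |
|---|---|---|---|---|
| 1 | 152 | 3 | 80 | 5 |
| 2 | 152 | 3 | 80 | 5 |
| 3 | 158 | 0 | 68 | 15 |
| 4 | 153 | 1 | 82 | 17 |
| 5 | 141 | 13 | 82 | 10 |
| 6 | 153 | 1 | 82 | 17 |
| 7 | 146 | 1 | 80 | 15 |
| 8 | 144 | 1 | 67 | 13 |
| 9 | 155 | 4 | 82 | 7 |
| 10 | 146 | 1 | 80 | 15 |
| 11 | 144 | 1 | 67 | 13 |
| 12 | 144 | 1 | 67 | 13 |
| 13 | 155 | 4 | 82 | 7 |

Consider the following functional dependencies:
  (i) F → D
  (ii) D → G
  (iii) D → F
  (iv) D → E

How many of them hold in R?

(i) F → D: F=80: rows 1, 2, 7, 10 → D takes values {152, 146} — violation; F=82: rows 4, 5, 6, 9, 13 → D takes values {153, 141, 155} — violation — fails.
(ii) D → G: every LHS value maps to a single RHS value — holds.
(iii) D → F: every LHS value maps to a single RHS value — holds.
(iv) D → E: every LHS value maps to a single RHS value — holds.
3 of the 4 dependencies hold.

3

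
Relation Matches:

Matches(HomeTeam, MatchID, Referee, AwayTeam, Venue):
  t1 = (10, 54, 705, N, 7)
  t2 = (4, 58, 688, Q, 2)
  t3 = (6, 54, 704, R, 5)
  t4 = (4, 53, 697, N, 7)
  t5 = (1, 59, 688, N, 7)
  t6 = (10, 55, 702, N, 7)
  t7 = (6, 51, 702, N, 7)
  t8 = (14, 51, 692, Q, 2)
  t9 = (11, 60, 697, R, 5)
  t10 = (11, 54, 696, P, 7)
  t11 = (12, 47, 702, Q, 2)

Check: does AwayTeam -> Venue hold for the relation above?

AwayTeam=N: rows 1, 4, 5, 6, 7 → Venue = 7, 7, 7, 7, 7 ✓
AwayTeam=Q: rows 2, 8, 11 → Venue = 2, 2, 2 ✓
AwayTeam=R: rows 3, 9 → Venue = 5, 5 ✓
AwayTeam=P: row 10 → Venue = 7 ✓
Every AwayTeam value is associated with a single Venue value, so AwayTeam -> Venue holds.

Yes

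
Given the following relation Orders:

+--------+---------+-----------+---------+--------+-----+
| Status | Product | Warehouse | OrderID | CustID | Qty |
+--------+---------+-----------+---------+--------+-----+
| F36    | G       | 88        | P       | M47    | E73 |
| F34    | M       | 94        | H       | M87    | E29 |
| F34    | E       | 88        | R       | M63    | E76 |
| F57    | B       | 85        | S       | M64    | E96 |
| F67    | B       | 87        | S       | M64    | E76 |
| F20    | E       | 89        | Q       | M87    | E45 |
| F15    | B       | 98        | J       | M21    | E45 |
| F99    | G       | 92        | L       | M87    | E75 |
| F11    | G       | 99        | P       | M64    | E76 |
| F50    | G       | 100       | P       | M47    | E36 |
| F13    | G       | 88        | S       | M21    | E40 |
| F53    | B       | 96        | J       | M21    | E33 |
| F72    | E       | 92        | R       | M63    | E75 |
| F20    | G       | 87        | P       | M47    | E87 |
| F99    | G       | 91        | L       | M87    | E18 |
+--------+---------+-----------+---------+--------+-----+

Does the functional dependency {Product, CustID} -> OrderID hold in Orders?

(Product=G, CustID=M47): 3 rows → OrderID = P, P, P ✓
(Product=M, CustID=M87): 1 row → OrderID = H ✓
(Product=E, CustID=M63): 2 rows → OrderID = R, R ✓
(Product=B, CustID=M64): 2 rows → OrderID = S, S ✓
(Product=E, CustID=M87): 1 row → OrderID = Q ✓
(Product=B, CustID=M21): 2 rows → OrderID = J, J ✓
(Product=G, CustID=M87): 2 rows → OrderID = L, L ✓
(Product=G, CustID=M64): 1 row → OrderID = P ✓
(Product=G, CustID=M21): 1 row → OrderID = S ✓
Every {Product, CustID} value is associated with a single OrderID value, so {Product, CustID} -> OrderID holds.

Yes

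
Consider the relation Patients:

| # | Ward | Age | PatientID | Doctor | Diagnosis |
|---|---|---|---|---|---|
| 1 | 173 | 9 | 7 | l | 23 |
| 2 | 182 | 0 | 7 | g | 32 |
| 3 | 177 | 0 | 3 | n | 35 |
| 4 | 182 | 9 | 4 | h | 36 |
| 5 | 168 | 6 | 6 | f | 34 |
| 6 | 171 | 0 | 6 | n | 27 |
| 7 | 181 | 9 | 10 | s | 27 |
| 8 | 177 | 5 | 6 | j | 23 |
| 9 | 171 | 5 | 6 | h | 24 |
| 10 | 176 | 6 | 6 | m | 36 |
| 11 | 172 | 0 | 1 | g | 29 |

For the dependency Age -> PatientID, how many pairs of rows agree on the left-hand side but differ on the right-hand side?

9

Age=9: violating pairs (1,4), (1,7), (4,7) — 3 pairs.
Age=0: violating pairs (2,3), (2,6), (2,11), (3,6), (3,11), (6,11) — 6 pairs.
Age=6: all 2 rows agree on PatientID — 0 pairs.
Age=5: all 2 rows agree on PatientID — 0 pairs.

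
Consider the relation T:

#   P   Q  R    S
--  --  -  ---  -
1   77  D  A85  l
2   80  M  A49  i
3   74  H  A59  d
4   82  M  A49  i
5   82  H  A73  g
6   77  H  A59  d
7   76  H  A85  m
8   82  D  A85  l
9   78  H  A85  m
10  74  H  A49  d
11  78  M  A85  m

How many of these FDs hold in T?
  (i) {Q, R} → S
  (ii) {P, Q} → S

(i) {Q, R} → S: every LHS value maps to a single RHS value — holds.
(ii) {P, Q} → S: every LHS value maps to a single RHS value — holds.
2 of the 2 dependencies hold.

2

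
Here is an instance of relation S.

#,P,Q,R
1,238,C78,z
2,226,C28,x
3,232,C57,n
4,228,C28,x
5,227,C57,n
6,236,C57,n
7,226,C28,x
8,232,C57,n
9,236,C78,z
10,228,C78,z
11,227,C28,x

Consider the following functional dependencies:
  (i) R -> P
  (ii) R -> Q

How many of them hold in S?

1

(i) R -> P: R=z: rows 1, 9, 10 → P takes values {238, 236, 228} — violation; R=x: rows 2, 4, 7, 11 → P takes values {226, 228, 227} — violation; R=n: rows 3, 5, 6, 8 → P takes values {232, 227, 236} — violation — fails.
(ii) R -> Q: every LHS value maps to a single RHS value — holds.
1 of the 2 dependencies holds.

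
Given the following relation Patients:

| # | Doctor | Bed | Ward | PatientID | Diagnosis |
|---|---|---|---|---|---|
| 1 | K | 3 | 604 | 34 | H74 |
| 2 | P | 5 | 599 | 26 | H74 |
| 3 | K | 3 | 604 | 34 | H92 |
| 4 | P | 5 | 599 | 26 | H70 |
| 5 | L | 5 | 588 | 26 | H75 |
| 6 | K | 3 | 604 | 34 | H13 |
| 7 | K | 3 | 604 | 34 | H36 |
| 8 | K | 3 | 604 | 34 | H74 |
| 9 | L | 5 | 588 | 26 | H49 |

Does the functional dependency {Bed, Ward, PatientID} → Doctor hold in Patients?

Yes

(Bed=3, Ward=604, PatientID=34): rows 1, 3, 6, 7, 8 → Doctor = K, K, K, K, K ✓
(Bed=5, Ward=599, PatientID=26): rows 2, 4 → Doctor = P, P ✓
(Bed=5, Ward=588, PatientID=26): rows 5, 9 → Doctor = L, L ✓
Every {Bed, Ward, PatientID} value is associated with a single Doctor value, so {Bed, Ward, PatientID} → Doctor holds.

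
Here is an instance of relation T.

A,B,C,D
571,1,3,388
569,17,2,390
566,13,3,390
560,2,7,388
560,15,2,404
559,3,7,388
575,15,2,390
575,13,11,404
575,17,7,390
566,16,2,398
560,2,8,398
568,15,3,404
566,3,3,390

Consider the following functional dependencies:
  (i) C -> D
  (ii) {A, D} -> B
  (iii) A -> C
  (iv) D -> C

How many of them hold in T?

(i) C -> D: C=3: 4 rows → D takes values {388, 390, 404} — violation; C=2: 4 rows → D takes values {390, 404, 398} — violation; C=7: 3 rows → D takes values {388, 390} — violation — fails.
(ii) {A, D} -> B: (A=566, D=390): 2 rows → B takes values {13, 3} — violation; (A=575, D=390): 2 rows → B takes values {15, 17} — violation — fails.
(iii) A -> C: A=566: 3 rows → C takes values {3, 2} — violation; A=560: 3 rows → C takes values {7, 2, 8} — violation; A=575: 3 rows → C takes values {2, 11, 7} — violation — fails.
(iv) D -> C: D=388: 3 rows → C takes values {3, 7} — violation; D=390: 5 rows → C takes values {2, 3, 7} — violation; D=404: 3 rows → C takes values {2, 11, 3} — violation; D=398: 2 rows → C takes values {2, 8} — violation — fails.
None of the 4 dependencies hold.

0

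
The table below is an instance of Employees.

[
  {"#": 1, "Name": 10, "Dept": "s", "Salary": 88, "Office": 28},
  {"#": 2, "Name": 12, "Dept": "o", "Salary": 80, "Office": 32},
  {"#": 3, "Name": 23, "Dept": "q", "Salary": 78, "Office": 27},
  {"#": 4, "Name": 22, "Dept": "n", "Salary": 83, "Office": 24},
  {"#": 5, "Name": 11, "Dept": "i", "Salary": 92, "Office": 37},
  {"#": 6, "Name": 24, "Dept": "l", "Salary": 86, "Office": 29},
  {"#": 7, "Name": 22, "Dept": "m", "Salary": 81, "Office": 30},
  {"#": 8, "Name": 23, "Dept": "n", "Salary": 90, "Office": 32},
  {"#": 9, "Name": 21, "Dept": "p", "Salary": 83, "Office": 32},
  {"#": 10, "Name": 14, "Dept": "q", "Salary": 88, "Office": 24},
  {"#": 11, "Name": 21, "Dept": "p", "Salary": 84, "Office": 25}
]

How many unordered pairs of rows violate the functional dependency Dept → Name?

Dept=q: violating pairs (3,10) — 1 pair.
Dept=n: violating pairs (4,8) — 1 pair.
Dept=p: all 2 rows agree on Name — 0 pairs.

2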